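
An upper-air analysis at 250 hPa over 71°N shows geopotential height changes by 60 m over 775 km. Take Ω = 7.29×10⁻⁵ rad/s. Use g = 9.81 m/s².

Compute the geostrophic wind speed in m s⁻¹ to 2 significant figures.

5.5 m s⁻¹

Coriolis parameter at 71°N:
f = 2Ω sin φ = 2 × 7.29×10⁻⁵ × sin 71° = 1.38×10⁻⁴ s⁻¹
Height gradient: |∂Z/∂n| = 60 m / 775000 m = 7.74×10⁻⁵
On a pressure surface, geostrophic balance gives V_g = (g/f)|∂Z/∂n|:
V_g = 9.81 × 7.74×10⁻⁵ / 1.38×10⁻⁴ = 5.51 m/s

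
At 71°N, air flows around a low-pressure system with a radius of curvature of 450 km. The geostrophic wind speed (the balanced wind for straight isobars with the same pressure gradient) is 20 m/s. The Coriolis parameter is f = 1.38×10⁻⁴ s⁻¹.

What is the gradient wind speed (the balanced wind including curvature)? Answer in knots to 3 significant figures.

30.9 knots

Around a low, centrifugal force acts outward with Coriolis, so pressure-gradient force balances both:
(1/ρ)|∂P/∂n| = fV + V²/R  →  V² + fR·V − fR·V_g = 0
With fR = 1.38×10⁻⁴ × 450×10³ m = 62.1 m/s:
V = [−fR + √((fR)² + 4 fR V_g)]/2 = [−62.1 + √(62.1² + 4×62.1×20)]/2 = 15.9 m/s
Subgeostrophic (V < V_g = 20 m/s), as expected around a low.
Converting: 15.9 m/s × 1.944 = 30.9 knots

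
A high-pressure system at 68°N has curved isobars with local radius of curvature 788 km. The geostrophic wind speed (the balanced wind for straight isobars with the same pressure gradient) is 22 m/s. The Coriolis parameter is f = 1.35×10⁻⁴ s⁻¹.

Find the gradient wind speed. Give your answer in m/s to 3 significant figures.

Around a high, pressure-gradient force acts outward with centrifugal, so Coriolis balances both:
fV = (1/ρ)|∂P/∂n| + V²/R  →  V² − fR·V + fR·V_g = 0
With fR = 1.35×10⁻⁴ × 788×10³ m = 106 m/s:
V = [fR − √((fR)² − 4 fR V_g)]/2 = [106 − √(106² − 4×106×22)]/2 = 31.1 m/s
Supergeostrophic (V > V_g = 22 m/s), as expected around a high.

31.1 m/s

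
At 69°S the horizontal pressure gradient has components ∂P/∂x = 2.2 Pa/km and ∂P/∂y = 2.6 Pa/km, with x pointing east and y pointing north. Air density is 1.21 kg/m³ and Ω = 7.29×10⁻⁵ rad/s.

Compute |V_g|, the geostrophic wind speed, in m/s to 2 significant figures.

Coriolis parameter at 69°S:
f = 2Ω sin φ = 2 × 7.29×10⁻⁵ × sin 69° = 1.36×10⁻⁴ s⁻¹
In the Southern Hemisphere f is negative: f = −1.36×10⁻⁴ s⁻¹.
Component geostrophic relations (x east, y north):
u_g = −(1/(fρ)) ∂P/∂y,  v_g = (1/(fρ)) ∂P/∂x
u_g = −(2.6×10⁻³)/(−1.36×10⁻⁴ × 1.21) = 15.8 m/s;  v_g = (2.2×10⁻³)/(−1.36×10⁻⁴ × 1.21) = −13.4 m/s
|V_g| = √(u_g² + v_g²) = 20.7 m/s

21 m/s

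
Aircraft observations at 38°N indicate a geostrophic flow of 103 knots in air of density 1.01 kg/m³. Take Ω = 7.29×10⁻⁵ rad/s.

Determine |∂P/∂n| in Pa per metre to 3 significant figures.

4.80×10⁻³ Pa/m

Coriolis parameter at 38°N:
f = 2Ω sin φ = 2 × 7.29×10⁻⁵ × sin 38° = 8.98×10⁻⁵ s⁻¹
Wind speed in SI: 103 knots = 53.0 m/s
Geostrophic balance rearranged: |∂P/∂n| = f ρ V_g
|∂P/∂n| = 8.98×10⁻⁵ × 1.01 × 53.0 = 4.80×10⁻³ Pa/m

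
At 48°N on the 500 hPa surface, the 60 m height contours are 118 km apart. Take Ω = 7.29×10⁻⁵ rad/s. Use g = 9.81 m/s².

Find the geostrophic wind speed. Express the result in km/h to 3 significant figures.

Coriolis parameter at 48°N:
f = 2Ω sin φ = 2 × 7.29×10⁻⁵ × sin 48° = 1.08×10⁻⁴ s⁻¹
Height gradient: |∂Z/∂n| = 60 m / 118000 m = 5.08×10⁻⁴
On a pressure surface, geostrophic balance gives V_g = (g/f)|∂Z/∂n|:
V_g = 9.81 × 5.08×10⁻⁴ / 1.08×10⁻⁴ = 46.0 m/s
Converting: 46.0 m/s × 3.6 = 166 km/h

166 km/h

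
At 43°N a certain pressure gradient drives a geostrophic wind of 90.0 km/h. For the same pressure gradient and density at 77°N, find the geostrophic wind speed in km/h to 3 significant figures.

63.0 km/h

With the same pressure gradient and density, V_g ∝ 1/f ∝ 1/sin φ.
V₂ = V₁ · sin φ₁ / sin φ₂ = 90.0 × sin 43° / sin 77°
V₂ = 90.0 × 0.6820/0.9744 = 63.0 km/h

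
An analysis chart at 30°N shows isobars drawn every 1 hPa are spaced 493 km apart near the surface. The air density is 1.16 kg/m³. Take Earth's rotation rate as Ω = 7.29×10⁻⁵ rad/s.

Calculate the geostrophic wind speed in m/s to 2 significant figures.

Coriolis parameter at 30°N:
f = 2Ω sin φ = 2 × 7.29×10⁻⁵ × sin 30° = 7.29×10⁻⁵ s⁻¹
Pressure gradient: |∂P/∂n| = 100 Pa / 493000 m = 2.03×10⁻⁴ Pa/m
Geostrophic balance (pressure-gradient force = Coriolis force):
V_g = (1/(fρ)) |∂P/∂n| = 2.03×10⁻⁴ / (7.29×10⁻⁵ × 1.16) = 2.40 m/s

2.4 m/s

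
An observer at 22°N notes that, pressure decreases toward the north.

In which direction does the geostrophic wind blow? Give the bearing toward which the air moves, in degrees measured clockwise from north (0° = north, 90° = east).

090°

The pressure-gradient force points toward the north (bearing 000°).
Geostrophic balance: in the Northern Hemisphere the Coriolis force deflects motion to the right, so the geostrophic wind blows 90° to the right of the pressure-gradient force (low pressure on the left).
Rotating 000° by 90° clockwise gives 090° — the wind blows toward the east.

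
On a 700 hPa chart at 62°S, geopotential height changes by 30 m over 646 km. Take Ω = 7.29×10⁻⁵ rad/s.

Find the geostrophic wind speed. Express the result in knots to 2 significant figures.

Coriolis parameter at 62°S:
f = 2Ω sin φ = 2 × 7.29×10⁻⁵ × sin 62° = 1.29×10⁻⁴ s⁻¹
Height gradient: |∂Z/∂n| = 30 m / 646000 m = 4.64×10⁻⁵
On a pressure surface, geostrophic balance gives V_g = (g/f)|∂Z/∂n|:
V_g = 9.81 × 4.64×10⁻⁵ / 1.29×10⁻⁴ = 3.54 m/s
Converting: 3.54 m/s × 1.944 = 6.9 knots

6.9 knots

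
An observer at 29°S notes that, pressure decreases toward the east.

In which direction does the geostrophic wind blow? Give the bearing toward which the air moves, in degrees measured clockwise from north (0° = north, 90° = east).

The pressure-gradient force points toward the east (bearing 090°).
Geostrophic balance: in the Southern Hemisphere the Coriolis force deflects motion to the left, so the geostrophic wind blows 90° to the left of the pressure-gradient force (low pressure on the right).
Rotating 090° by 90° counterclockwise gives 000° — the wind blows toward the north.

000°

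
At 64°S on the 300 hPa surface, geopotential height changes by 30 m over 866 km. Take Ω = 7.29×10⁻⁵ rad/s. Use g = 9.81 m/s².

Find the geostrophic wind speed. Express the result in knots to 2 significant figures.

5.0 knots

Coriolis parameter at 64°S:
f = 2Ω sin φ = 2 × 7.29×10⁻⁵ × sin 64° = 1.31×10⁻⁴ s⁻¹
Height gradient: |∂Z/∂n| = 30 m / 866000 m = 3.46×10⁻⁵
On a pressure surface, geostrophic balance gives V_g = (g/f)|∂Z/∂n|:
V_g = 9.81 × 3.46×10⁻⁵ / 1.31×10⁻⁴ = 2.59 m/s
Converting: 2.59 m/s × 1.944 = 5.0 knots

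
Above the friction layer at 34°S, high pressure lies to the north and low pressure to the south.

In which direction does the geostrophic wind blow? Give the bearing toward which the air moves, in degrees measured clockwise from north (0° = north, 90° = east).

The pressure-gradient force points toward the south (bearing 180°).
Geostrophic balance: in the Southern Hemisphere the Coriolis force deflects motion to the left, so the geostrophic wind blows 90° to the left of the pressure-gradient force (low pressure on the right).
Rotating 180° by 90° counterclockwise gives 090° — the wind blows toward the east.

090°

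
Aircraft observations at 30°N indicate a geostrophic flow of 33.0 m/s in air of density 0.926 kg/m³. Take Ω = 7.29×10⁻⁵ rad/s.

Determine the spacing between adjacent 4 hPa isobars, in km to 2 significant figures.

Coriolis parameter at 30°N:
f = 2Ω sin φ = 2 × 7.29×10⁻⁵ × sin 30° = 7.29×10⁻⁵ s⁻¹
Geostrophic balance rearranged: |∂P/∂n| = f ρ V_g
|∂P/∂n| = 7.29×10⁻⁵ × 0.926 × 33.0 = 2.23×10⁻³ Pa/m
Isobar spacing: Δn = ΔP/|∂P/∂n| = 400 Pa / 2.23×10⁻³ Pa/m = 179559 m ≈ 180 km

180 km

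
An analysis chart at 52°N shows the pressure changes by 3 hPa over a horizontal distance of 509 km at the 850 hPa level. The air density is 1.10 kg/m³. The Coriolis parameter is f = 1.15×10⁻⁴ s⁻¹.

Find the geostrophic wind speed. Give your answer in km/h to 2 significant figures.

17 km/h

Pressure gradient: |∂P/∂n| = 300 Pa / 509000 m = 5.89×10⁻⁴ Pa/m
Geostrophic balance (pressure-gradient force = Coriolis force):
V_g = (1/(fρ)) |∂P/∂n| = 5.89×10⁻⁴ / (1.15×10⁻⁴ × 1.10) = 4.66 m/s
Converting: 4.66 m/s × 3.6 = 17 km/h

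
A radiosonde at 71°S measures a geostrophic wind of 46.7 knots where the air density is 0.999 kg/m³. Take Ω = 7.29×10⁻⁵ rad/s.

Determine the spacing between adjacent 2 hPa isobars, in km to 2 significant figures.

Coriolis parameter at 71°S:
f = 2Ω sin φ = 2 × 7.29×10⁻⁵ × sin 71° = 1.38×10⁻⁴ s⁻¹
Wind speed in SI: 46.7 knots = 24.0 m/s
Geostrophic balance rearranged: |∂P/∂n| = f ρ V_g
|∂P/∂n| = 1.38×10⁻⁴ × 0.999 × 24.0 = 3.31×10⁻³ Pa/m
Isobar spacing: Δn = ΔP/|∂P/∂n| = 200 Pa / 3.31×10⁻³ Pa/m = 60448 m ≈ 60 km

60 km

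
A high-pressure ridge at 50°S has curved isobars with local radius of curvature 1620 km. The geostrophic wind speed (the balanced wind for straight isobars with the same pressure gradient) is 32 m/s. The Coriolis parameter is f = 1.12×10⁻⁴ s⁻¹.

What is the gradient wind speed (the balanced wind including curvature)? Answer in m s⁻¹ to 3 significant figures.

41.5 m s⁻¹

Around a high, pressure-gradient force acts outward with centrifugal, so Coriolis balances both:
fV = (1/ρ)|∂P/∂n| + V²/R  →  V² − fR·V + fR·V_g = 0
With fR = 1.12×10⁻⁴ × 1620×10³ m = 181 m/s:
V = [fR − √((fR)² − 4 fR V_g)]/2 = [181 − √(181² − 4×181×32)]/2 = 41.5 m/s
Supergeostrophic (V > V_g = 32 m/s), as expected around a high.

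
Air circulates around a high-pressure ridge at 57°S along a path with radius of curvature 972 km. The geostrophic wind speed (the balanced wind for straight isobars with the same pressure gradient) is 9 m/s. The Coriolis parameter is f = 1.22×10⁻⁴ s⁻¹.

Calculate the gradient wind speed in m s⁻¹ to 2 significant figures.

Around a high, pressure-gradient force acts outward with centrifugal, so Coriolis balances both:
fV = (1/ρ)|∂P/∂n| + V²/R  →  V² − fR·V + fR·V_g = 0
With fR = 1.22×10⁻⁴ × 972×10³ m = 119 m/s:
V = [fR − √((fR)² − 4 fR V_g)]/2 = [119 − √(119² − 4×119×9)]/2 = 9.81 m/s
Supergeostrophic (V > V_g = 9 m/s), as expected around a high.

9.8 m s⁻¹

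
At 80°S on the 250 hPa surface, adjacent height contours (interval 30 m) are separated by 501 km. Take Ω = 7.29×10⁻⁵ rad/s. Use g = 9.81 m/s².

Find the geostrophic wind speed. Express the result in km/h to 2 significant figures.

Coriolis parameter at 80°S:
f = 2Ω sin φ = 2 × 7.29×10⁻⁵ × sin 80° = 1.44×10⁻⁴ s⁻¹
Height gradient: |∂Z/∂n| = 30 m / 501000 m = 5.99×10⁻⁵
On a pressure surface, geostrophic balance gives V_g = (g/f)|∂Z/∂n|:
V_g = 9.81 × 5.99×10⁻⁵ / 1.44×10⁻⁴ = 4.09 m/s
Converting: 4.09 m/s × 3.6 = 15 km/h

15 km/h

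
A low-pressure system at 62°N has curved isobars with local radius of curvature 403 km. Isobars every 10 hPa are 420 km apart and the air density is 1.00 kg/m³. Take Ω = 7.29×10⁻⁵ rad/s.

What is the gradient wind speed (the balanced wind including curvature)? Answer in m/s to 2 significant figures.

Coriolis parameter at 62°N:
f = 2Ω sin φ = 2 × 7.29×10⁻⁵ × sin 62° = 1.29×10⁻⁴ s⁻¹
Pressure gradient: |∂P/∂n| = 1000 Pa / 420000 m = 2.38×10⁻³ Pa/m
Geostrophic speed: V_g = |∂P/∂n|/(fρ) = 2.38×10⁻³/(1.29×10⁻⁴ × 1.00) = 18.5 m/s
Around a low, centrifugal force acts outward with Coriolis, so pressure-gradient force balances both:
(1/ρ)|∂P/∂n| = fV + V²/R  →  V² + fR·V − fR·V_g = 0
With fR = 1.29×10⁻⁴ × 403×10³ m = 51.9 m/s:
V = [−fR + √((fR)² + 4 fR V_g)]/2 = [−51.9 + √(51.9² + 4×51.9×18.5)]/2 = 14.5 m/s
Subgeostrophic (V < V_g = 18.5 m/s), as expected around a low.

14 m/s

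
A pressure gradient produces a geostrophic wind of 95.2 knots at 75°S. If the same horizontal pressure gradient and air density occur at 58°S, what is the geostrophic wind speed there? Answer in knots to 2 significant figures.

110 knots

With the same pressure gradient and density, V_g ∝ 1/f ∝ 1/sin φ.
V₂ = V₁ · sin φ₁ / sin φ₂ = 95.2 × sin 75° / sin 58°
V₂ = 95.2 × 0.9659/0.8480 = 110 knots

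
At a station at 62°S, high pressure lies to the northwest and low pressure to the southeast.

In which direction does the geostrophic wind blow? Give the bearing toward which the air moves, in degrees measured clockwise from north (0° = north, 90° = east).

The pressure-gradient force points toward the southeast (bearing 135°).
Geostrophic balance: in the Southern Hemisphere the Coriolis force deflects motion to the left, so the geostrophic wind blows 90° to the left of the pressure-gradient force (low pressure on the right).
Rotating 135° by 90° counterclockwise gives 045° — the wind blows toward the northeast.

045°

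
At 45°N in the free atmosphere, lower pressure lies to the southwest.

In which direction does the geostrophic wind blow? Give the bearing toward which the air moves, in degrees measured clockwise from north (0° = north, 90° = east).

315°

The pressure-gradient force points toward the southwest (bearing 225°).
Geostrophic balance: in the Northern Hemisphere the Coriolis force deflects motion to the right, so the geostrophic wind blows 90° to the right of the pressure-gradient force (low pressure on the left).
Rotating 225° by 90° clockwise gives 315° — the wind blows toward the northwest.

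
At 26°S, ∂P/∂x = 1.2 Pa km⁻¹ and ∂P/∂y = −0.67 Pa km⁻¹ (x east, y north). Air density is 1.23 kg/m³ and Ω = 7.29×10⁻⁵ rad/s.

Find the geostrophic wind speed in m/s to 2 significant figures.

17 m/s

Coriolis parameter at 26°S:
f = 2Ω sin φ = 2 × 7.29×10⁻⁵ × sin 26° = 6.39×10⁻⁵ s⁻¹
In the Southern Hemisphere f is negative: f = −6.39×10⁻⁵ s⁻¹.
Component geostrophic relations (x east, y north):
u_g = −(1/(fρ)) ∂P/∂y,  v_g = (1/(fρ)) ∂P/∂x
u_g = −(−0.67×10⁻³)/(−6.39×10⁻⁵ × 1.23) = −8.52 m/s;  v_g = (1.2×10⁻³)/(−6.39×10⁻⁵ × 1.23) = −15.3 m/s
|V_g| = √(u_g² + v_g²) = 17.5 m/s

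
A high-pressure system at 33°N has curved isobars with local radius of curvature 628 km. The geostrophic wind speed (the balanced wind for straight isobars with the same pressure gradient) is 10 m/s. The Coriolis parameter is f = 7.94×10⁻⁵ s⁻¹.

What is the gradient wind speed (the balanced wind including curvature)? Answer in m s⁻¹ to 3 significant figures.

13.8 m s⁻¹

Around a high, pressure-gradient force acts outward with centrifugal, so Coriolis balances both:
fV = (1/ρ)|∂P/∂n| + V²/R  →  V² − fR·V + fR·V_g = 0
With fR = 7.94×10⁻⁵ × 628×10³ m = 49.9 m/s:
V = [fR − √((fR)² − 4 fR V_g)]/2 = [49.9 − √(49.9² − 4×49.9×10)]/2 = 13.8 m/s
Supergeostrophic (V > V_g = 10 m/s), as expected around a high.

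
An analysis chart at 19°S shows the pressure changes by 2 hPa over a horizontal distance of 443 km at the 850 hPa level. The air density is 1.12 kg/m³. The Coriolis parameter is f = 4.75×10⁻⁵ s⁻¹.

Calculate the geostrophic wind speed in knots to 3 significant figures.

Pressure gradient: |∂P/∂n| = 200 Pa / 443000 m = 4.51×10⁻⁴ Pa/m
Geostrophic balance (pressure-gradient force = Coriolis force):
V_g = (1/(fρ)) |∂P/∂n| = 4.51×10⁻⁴ / (4.75×10⁻⁵ × 1.12) = 8.49 m/s
Converting: 8.49 m/s × 1.944 = 16.5 knots

16.5 knots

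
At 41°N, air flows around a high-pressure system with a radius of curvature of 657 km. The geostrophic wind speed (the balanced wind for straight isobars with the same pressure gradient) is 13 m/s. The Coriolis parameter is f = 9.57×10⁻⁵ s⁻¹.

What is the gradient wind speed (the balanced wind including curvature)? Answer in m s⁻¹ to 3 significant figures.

Around a high, pressure-gradient force acts outward with centrifugal, so Coriolis balances both:
fV = (1/ρ)|∂P/∂n| + V²/R  →  V² − fR·V + fR·V_g = 0
With fR = 9.57×10⁻⁵ × 657×10³ m = 62.9 m/s:
V = [fR − √((fR)² − 4 fR V_g)]/2 = [62.9 − √(62.9² − 4×62.9×13)]/2 = 18.4 m/s
Supergeostrophic (V > V_g = 13 m/s), as expected around a high.

18.4 m s⁻¹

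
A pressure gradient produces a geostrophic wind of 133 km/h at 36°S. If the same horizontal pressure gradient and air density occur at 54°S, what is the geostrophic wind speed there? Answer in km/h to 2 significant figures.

With the same pressure gradient and density, V_g ∝ 1/f ∝ 1/sin φ.
V₂ = V₁ · sin φ₁ / sin φ₂ = 133 × sin 36° / sin 54°
V₂ = 133 × 0.5878/0.8090 = 97 km/h

97 km/h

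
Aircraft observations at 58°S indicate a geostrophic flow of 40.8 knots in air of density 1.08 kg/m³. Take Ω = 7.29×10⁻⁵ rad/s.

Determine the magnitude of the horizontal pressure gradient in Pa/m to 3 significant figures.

2.80×10⁻³ Pa/m

Coriolis parameter at 58°S:
f = 2Ω sin φ = 2 × 7.29×10⁻⁵ × sin 58° = 1.24×10⁻⁴ s⁻¹
Wind speed in SI: 40.8 knots = 21.0 m/s
Geostrophic balance rearranged: |∂P/∂n| = f ρ V_g
|∂P/∂n| = 1.24×10⁻⁴ × 1.08 × 21.0 = 2.80×10⁻³ Pa/m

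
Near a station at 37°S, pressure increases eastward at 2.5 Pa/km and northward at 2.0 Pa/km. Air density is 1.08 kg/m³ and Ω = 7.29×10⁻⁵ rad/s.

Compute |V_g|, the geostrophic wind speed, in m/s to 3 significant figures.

33.8 m/s

Coriolis parameter at 37°S:
f = 2Ω sin φ = 2 × 7.29×10⁻⁵ × sin 37° = 8.77×10⁻⁵ s⁻¹
In the Southern Hemisphere f is negative: f = −8.77×10⁻⁵ s⁻¹.
Component geostrophic relations (x east, y north):
u_g = −(1/(fρ)) ∂P/∂y,  v_g = (1/(fρ)) ∂P/∂x
u_g = −(2.0×10⁻³)/(−8.77×10⁻⁵ × 1.08) = 21.1 m/s;  v_g = (2.5×10⁻³)/(−8.77×10⁻⁵ × 1.08) = −26.4 m/s
|V_g| = √(u_g² + v_g²) = 33.8 m/s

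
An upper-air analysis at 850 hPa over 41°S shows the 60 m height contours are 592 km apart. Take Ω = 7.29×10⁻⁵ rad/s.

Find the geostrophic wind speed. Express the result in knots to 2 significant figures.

20 knots

Coriolis parameter at 41°S:
f = 2Ω sin φ = 2 × 7.29×10⁻⁵ × sin 41° = 9.57×10⁻⁵ s⁻¹
Height gradient: |∂Z/∂n| = 60 m / 592000 m = 1.01×10⁻⁴
On a pressure surface, geostrophic balance gives V_g = (g/f)|∂Z/∂n|:
V_g = 9.81 × 1.01×10⁻⁴ / 9.57×10⁻⁵ = 10.4 m/s
Converting: 10.4 m/s × 1.944 = 20 knots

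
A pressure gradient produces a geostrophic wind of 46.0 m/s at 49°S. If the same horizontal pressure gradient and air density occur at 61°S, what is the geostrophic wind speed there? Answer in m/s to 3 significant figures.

With the same pressure gradient and density, V_g ∝ 1/f ∝ 1/sin φ.
V₂ = V₁ · sin φ₁ / sin φ₂ = 46.0 × sin 49° / sin 61°
V₂ = 46.0 × 0.7547/0.8746 = 39.7 m/s

39.7 m/s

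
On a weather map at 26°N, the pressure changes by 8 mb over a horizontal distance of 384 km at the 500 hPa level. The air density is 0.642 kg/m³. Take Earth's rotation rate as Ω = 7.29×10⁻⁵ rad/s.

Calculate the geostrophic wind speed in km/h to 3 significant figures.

Coriolis parameter at 26°N:
f = 2Ω sin φ = 2 × 7.29×10⁻⁵ × sin 26° = 6.39×10⁻⁵ s⁻¹
Pressure gradient: |∂P/∂n| = 800 Pa / 384000 m = 2.08×10⁻³ Pa/m
Geostrophic balance (pressure-gradient force = Coriolis force):
V_g = (1/(fρ)) |∂P/∂n| = 2.08×10⁻³ / (6.39×10⁻⁵ × 0.642) = 50.8 m/s
Converting: 50.8 m/s × 3.6 = 183 km/h

183 km/h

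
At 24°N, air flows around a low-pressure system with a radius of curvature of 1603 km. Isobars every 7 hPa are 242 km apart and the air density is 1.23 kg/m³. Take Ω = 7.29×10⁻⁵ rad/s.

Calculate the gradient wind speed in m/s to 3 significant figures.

30.1 m/s

Coriolis parameter at 24°N:
f = 2Ω sin φ = 2 × 7.29×10⁻⁵ × sin 24° = 5.93×10⁻⁵ s⁻¹
Pressure gradient: |∂P/∂n| = 700 Pa / 242000 m = 2.89×10⁻³ Pa/m
Geostrophic speed: V_g = |∂P/∂n|/(fρ) = 2.89×10⁻³/(5.93×10⁻⁵ × 1.23) = 39.7 m/s
Around a low, centrifugal force acts outward with Coriolis, so pressure-gradient force balances both:
(1/ρ)|∂P/∂n| = fV + V²/R  →  V² + fR·V − fR·V_g = 0
With fR = 5.93×10⁻⁵ × 1603×10³ m = 95.1 m/s:
V = [−fR + √((fR)² + 4 fR V_g)]/2 = [−95.1 + √(95.1² + 4×95.1×39.7)]/2 = 30.1 m/s
Subgeostrophic (V < V_g = 39.7 m/s), as expected around a low.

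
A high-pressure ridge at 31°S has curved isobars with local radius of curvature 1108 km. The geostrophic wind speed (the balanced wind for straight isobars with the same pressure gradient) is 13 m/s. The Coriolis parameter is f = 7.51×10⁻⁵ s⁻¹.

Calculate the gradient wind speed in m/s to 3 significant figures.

16.1 m/s

Around a high, pressure-gradient force acts outward with centrifugal, so Coriolis balances both:
fV = (1/ρ)|∂P/∂n| + V²/R  →  V² − fR·V + fR·V_g = 0
With fR = 7.51×10⁻⁵ × 1108×10³ m = 83.2 m/s:
V = [fR − √((fR)² − 4 fR V_g)]/2 = [83.2 − √(83.2² − 4×83.2×13)]/2 = 16.1 m/s
Supergeostrophic (V > V_g = 13 m/s), as expected around a high.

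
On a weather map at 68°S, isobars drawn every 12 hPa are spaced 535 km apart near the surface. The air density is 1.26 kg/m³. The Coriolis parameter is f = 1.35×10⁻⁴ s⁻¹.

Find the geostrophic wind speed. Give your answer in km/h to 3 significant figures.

47.5 km/h

Pressure gradient: |∂P/∂n| = 1200 Pa / 535000 m = 2.24×10⁻³ Pa/m
Geostrophic balance (pressure-gradient force = Coriolis force):
V_g = (1/(fρ)) |∂P/∂n| = 2.24×10⁻³ / (1.35×10⁻⁴ × 1.26) = 13.2 m/s
Converting: 13.2 m/s × 3.6 = 47.5 km/h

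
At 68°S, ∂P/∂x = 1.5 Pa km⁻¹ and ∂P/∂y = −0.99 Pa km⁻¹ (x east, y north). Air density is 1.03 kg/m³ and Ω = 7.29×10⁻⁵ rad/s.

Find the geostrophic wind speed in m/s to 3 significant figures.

12.9 m/s

Coriolis parameter at 68°S:
f = 2Ω sin φ = 2 × 7.29×10⁻⁵ × sin 68° = 1.35×10⁻⁴ s⁻¹
In the Southern Hemisphere f is negative: f = −1.35×10⁻⁴ s⁻¹.
Component geostrophic relations (x east, y north):
u_g = −(1/(fρ)) ∂P/∂y,  v_g = (1/(fρ)) ∂P/∂x
u_g = −(−0.99×10⁻³)/(−1.35×10⁻⁴ × 1.03) = −7.11 m/s;  v_g = (1.5×10⁻³)/(−1.35×10⁻⁴ × 1.03) = −10.8 m/s
|V_g| = √(u_g² + v_g²) = 12.9 m/s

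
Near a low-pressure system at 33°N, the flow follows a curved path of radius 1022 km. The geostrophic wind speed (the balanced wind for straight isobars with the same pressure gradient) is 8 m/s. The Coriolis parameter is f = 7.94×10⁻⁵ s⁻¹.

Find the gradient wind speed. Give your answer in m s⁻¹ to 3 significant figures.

Around a low, centrifugal force acts outward with Coriolis, so pressure-gradient force balances both:
(1/ρ)|∂P/∂n| = fV + V²/R  →  V² + fR·V − fR·V_g = 0
With fR = 7.94×10⁻⁵ × 1022×10³ m = 81.1 m/s:
V = [−fR + √((fR)² + 4 fR V_g)]/2 = [−81.1 + √(81.1² + 4×81.1×8)]/2 = 7.34 m/s
Subgeostrophic (V < V_g = 8 m/s), as expected around a low.

7.34 m s⁻¹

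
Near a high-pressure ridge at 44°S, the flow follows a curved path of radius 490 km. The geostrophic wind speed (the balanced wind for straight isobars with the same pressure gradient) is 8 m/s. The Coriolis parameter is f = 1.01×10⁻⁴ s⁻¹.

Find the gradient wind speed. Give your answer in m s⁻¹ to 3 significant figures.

Around a high, pressure-gradient force acts outward with centrifugal, so Coriolis balances both:
fV = (1/ρ)|∂P/∂n| + V²/R  →  V² − fR·V + fR·V_g = 0
With fR = 1.01×10⁻⁴ × 490×10³ m = 49.5 m/s:
V = [fR − √((fR)² − 4 fR V_g)]/2 = [49.5 − √(49.5² − 4×49.5×8)]/2 = 10 m/s
Supergeostrophic (V > V_g = 8 m/s), as expected around a high.

10.0 m s⁻¹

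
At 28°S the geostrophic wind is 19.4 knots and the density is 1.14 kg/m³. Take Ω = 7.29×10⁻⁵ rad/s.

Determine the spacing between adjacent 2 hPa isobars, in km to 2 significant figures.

Coriolis parameter at 28°S:
f = 2Ω sin φ = 2 × 7.29×10⁻⁵ × sin 28° = 6.84×10⁻⁵ s⁻¹
Wind speed in SI: 19.4 knots = 9.98 m/s
Geostrophic balance rearranged: |∂P/∂n| = f ρ V_g
|∂P/∂n| = 6.84×10⁻⁵ × 1.14 × 9.98 = 7.79×10⁻⁴ Pa/m
Isobar spacing: Δn = ΔP/|∂P/∂n| = 200 Pa / 7.79×10⁻⁴ Pa/m = 256814 m ≈ 260 km

260 km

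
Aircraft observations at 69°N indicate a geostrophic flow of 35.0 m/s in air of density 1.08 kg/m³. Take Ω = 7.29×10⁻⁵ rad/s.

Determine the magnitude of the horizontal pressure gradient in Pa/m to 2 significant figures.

Coriolis parameter at 69°N:
f = 2Ω sin φ = 2 × 7.29×10⁻⁵ × sin 69° = 1.36×10⁻⁴ s⁻¹
Geostrophic balance rearranged: |∂P/∂n| = f ρ V_g
|∂P/∂n| = 1.36×10⁻⁴ × 1.08 × 35.0 = 5.15×10⁻³ Pa/m

5.1×10⁻³ Pa/m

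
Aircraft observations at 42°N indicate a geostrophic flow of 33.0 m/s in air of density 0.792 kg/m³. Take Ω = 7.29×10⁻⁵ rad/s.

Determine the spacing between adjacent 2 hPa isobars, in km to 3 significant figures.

Coriolis parameter at 42°N:
f = 2Ω sin φ = 2 × 7.29×10⁻⁵ × sin 42° = 9.76×10⁻⁵ s⁻¹
Geostrophic balance rearranged: |∂P/∂n| = f ρ V_g
|∂P/∂n| = 9.76×10⁻⁵ × 0.792 × 33.0 = 2.55×10⁻³ Pa/m
Isobar spacing: Δn = ΔP/|∂P/∂n| = 200 Pa / 2.55×10⁻³ Pa/m = 78437 m ≈ 78.4 km

78.4 km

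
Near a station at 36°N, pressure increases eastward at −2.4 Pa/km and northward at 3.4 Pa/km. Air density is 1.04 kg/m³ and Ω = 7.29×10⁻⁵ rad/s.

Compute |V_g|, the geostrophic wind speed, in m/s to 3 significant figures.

Coriolis parameter at 36°N:
f = 2Ω sin φ = 2 × 7.29×10⁻⁵ × sin 36° = 8.57×10⁻⁵ s⁻¹
Component geostrophic relations (x east, y north):
u_g = −(1/(fρ)) ∂P/∂y,  v_g = (1/(fρ)) ∂P/∂x
u_g = −(3.4×10⁻³)/(8.57×10⁻⁵ × 1.04) = −38.1 m/s;  v_g = (−2.4×10⁻³)/(8.57×10⁻⁵ × 1.04) = −26.9 m/s
|V_g| = √(u_g² + v_g²) = 46.7 m/s

46.7 m/s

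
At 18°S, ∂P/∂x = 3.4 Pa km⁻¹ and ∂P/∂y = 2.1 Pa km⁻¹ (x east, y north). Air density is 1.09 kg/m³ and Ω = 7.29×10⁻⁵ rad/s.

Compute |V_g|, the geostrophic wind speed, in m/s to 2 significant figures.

Coriolis parameter at 18°S:
f = 2Ω sin φ = 2 × 7.29×10⁻⁵ × sin 18° = 4.51×10⁻⁵ s⁻¹
In the Southern Hemisphere f is negative: f = −4.51×10⁻⁵ s⁻¹.
Component geostrophic relations (x east, y north):
u_g = −(1/(fρ)) ∂P/∂y,  v_g = (1/(fρ)) ∂P/∂x
u_g = −(2.1×10⁻³)/(−4.51×10⁻⁵ × 1.09) = 42.8 m/s;  v_g = (3.4×10⁻³)/(−4.51×10⁻⁵ × 1.09) = −69.2 m/s
|V_g| = √(u_g² + v_g²) = 81.4 m/s

81 m/s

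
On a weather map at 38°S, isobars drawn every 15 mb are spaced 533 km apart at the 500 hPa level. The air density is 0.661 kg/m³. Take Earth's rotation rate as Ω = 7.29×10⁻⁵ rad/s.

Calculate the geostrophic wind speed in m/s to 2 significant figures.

47 m/s

Coriolis parameter at 38°S:
f = 2Ω sin φ = 2 × 7.29×10⁻⁵ × sin 38° = 8.98×10⁻⁵ s⁻¹
Pressure gradient: |∂P/∂n| = 1500 Pa / 533000 m = 2.81×10⁻³ Pa/m
Geostrophic balance (pressure-gradient force = Coriolis force):
V_g = (1/(fρ)) |∂P/∂n| = 2.81×10⁻³ / (8.98×10⁻⁵ × 0.661) = 47.4 m/s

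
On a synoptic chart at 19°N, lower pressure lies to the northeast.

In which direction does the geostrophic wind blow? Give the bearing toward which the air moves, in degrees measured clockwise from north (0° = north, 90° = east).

135°

The pressure-gradient force points toward the northeast (bearing 045°).
Geostrophic balance: in the Northern Hemisphere the Coriolis force deflects motion to the right, so the geostrophic wind blows 90° to the right of the pressure-gradient force (low pressure on the left).
Rotating 045° by 90° clockwise gives 135° — the wind blows toward the southeast.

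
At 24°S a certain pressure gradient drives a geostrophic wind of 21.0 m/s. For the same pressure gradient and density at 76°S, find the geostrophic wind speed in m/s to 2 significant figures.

8.8 m/s

With the same pressure gradient and density, V_g ∝ 1/f ∝ 1/sin φ.
V₂ = V₁ · sin φ₁ / sin φ₂ = 21.0 × sin 24° / sin 76°
V₂ = 21.0 × 0.4067/0.9703 = 8.8 m/s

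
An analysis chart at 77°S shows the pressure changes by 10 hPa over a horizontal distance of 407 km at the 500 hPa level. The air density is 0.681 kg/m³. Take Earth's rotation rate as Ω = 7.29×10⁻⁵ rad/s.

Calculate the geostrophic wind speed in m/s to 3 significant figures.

Coriolis parameter at 77°S:
f = 2Ω sin φ = 2 × 7.29×10⁻⁵ × sin 77° = 1.42×10⁻⁴ s⁻¹
Pressure gradient: |∂P/∂n| = 1000 Pa / 407000 m = 2.46×10⁻³ Pa/m
Geostrophic balance (pressure-gradient force = Coriolis force):
V_g = (1/(fρ)) |∂P/∂n| = 2.46×10⁻³ / (1.42×10⁻⁴ × 0.681) = 25.4 m/s

25.4 m/s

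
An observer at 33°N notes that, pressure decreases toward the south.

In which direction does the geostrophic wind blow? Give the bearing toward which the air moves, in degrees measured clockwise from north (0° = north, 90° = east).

270°

The pressure-gradient force points toward the south (bearing 180°).
Geostrophic balance: in the Northern Hemisphere the Coriolis force deflects motion to the right, so the geostrophic wind blows 90° to the right of the pressure-gradient force (low pressure on the left).
Rotating 180° by 90° clockwise gives 270° — the wind blows toward the west.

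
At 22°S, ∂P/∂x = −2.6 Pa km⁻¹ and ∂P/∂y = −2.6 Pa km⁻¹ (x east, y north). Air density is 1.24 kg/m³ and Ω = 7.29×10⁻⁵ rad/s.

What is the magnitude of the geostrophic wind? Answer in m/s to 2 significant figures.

54 m/s

Coriolis parameter at 22°S:
f = 2Ω sin φ = 2 × 7.29×10⁻⁵ × sin 22° = 5.46×10⁻⁵ s⁻¹
In the Southern Hemisphere f is negative: f = −5.46×10⁻⁵ s⁻¹.
Component geostrophic relations (x east, y north):
u_g = −(1/(fρ)) ∂P/∂y,  v_g = (1/(fρ)) ∂P/∂x
u_g = −(−2.6×10⁻³)/(−5.46×10⁻⁵ × 1.24) = −38.4 m/s;  v_g = (−2.6×10⁻³)/(−5.46×10⁻⁵ × 1.24) = 38.4 m/s
|V_g| = √(u_g² + v_g²) = 54.3 m/s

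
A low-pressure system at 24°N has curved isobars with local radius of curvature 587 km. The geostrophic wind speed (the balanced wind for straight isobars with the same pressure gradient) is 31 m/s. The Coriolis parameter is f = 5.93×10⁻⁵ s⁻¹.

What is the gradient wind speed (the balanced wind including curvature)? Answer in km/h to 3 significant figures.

Around a low, centrifugal force acts outward with Coriolis, so pressure-gradient force balances both:
(1/ρ)|∂P/∂n| = fV + V²/R  →  V² + fR·V − fR·V_g = 0
With fR = 5.93×10⁻⁵ × 587×10³ m = 34.8 m/s:
V = [−fR + √((fR)² + 4 fR V_g)]/2 = [−34.8 + √(34.8² + 4×34.8×31)]/2 = 19.8 m/s
Subgeostrophic (V < V_g = 31 m/s), as expected around a low.
Converting: 19.8 m/s × 3.6 = 71.2 km/h

71.2 km/h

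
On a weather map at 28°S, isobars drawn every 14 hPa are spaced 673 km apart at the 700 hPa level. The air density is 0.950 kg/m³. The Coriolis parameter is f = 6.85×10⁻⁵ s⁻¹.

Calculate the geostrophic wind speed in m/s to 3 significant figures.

Pressure gradient: |∂P/∂n| = 1400 Pa / 673000 m = 2.08×10⁻³ Pa/m
Geostrophic balance (pressure-gradient force = Coriolis force):
V_g = (1/(fρ)) |∂P/∂n| = 2.08×10⁻³ / (6.85×10⁻⁵ × 0.950) = 32.0 m/s

32.0 m/s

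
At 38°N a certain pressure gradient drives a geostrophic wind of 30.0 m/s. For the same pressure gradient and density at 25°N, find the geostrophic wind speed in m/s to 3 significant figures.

With the same pressure gradient and density, V_g ∝ 1/f ∝ 1/sin φ.
V₂ = V₁ · sin φ₁ / sin φ₂ = 30.0 × sin 38° / sin 25°
V₂ = 30.0 × 0.6157/0.4226 = 43.7 m/s

43.7 m/s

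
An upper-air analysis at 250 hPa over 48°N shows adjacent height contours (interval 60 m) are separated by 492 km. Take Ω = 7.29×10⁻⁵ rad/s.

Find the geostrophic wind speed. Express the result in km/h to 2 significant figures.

40 km/h

Coriolis parameter at 48°N:
f = 2Ω sin φ = 2 × 7.29×10⁻⁵ × sin 48° = 1.08×10⁻⁴ s⁻¹
Height gradient: |∂Z/∂n| = 60 m / 492000 m = 1.22×10⁻⁴
On a pressure surface, geostrophic balance gives V_g = (g/f)|∂Z/∂n|:
V_g = 9.81 × 1.22×10⁻⁴ / 1.08×10⁻⁴ = 11.0 m/s
Converting: 11.0 m/s × 3.6 = 40 km/h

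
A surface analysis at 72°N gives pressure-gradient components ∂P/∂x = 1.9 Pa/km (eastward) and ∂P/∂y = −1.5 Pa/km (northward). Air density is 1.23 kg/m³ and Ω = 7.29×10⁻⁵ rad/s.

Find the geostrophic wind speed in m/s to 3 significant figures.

Coriolis parameter at 72°N:
f = 2Ω sin φ = 2 × 7.29×10⁻⁵ × sin 72° = 1.39×10⁻⁴ s⁻¹
Component geostrophic relations (x east, y north):
u_g = −(1/(fρ)) ∂P/∂y,  v_g = (1/(fρ)) ∂P/∂x
u_g = −(−1.5×10⁻³)/(1.39×10⁻⁴ × 1.23) = 8.79 m/s;  v_g = (1.9×10⁻³)/(1.39×10⁻⁴ × 1.23) = 11.1 m/s
|V_g| = √(u_g² + v_g²) = 14.2 m/s

14.2 m/s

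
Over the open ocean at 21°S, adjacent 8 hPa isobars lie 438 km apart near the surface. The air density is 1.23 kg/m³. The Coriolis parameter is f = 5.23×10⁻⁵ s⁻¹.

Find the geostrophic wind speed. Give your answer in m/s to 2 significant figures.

28 m/s

Pressure gradient: |∂P/∂n| = 800 Pa / 438000 m = 1.83×10⁻³ Pa/m
Geostrophic balance (pressure-gradient force = Coriolis force):
V_g = (1/(fρ)) |∂P/∂n| = 1.83×10⁻³ / (5.23×10⁻⁵ × 1.23) = 28.4 m/s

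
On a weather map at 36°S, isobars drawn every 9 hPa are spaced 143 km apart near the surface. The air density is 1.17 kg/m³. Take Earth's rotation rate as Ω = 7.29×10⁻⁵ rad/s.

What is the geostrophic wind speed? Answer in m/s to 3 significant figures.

62.8 m/s

Coriolis parameter at 36°S:
f = 2Ω sin φ = 2 × 7.29×10⁻⁵ × sin 36° = 8.57×10⁻⁵ s⁻¹
Pressure gradient: |∂P/∂n| = 900 Pa / 143000 m = 6.29×10⁻³ Pa/m
Geostrophic balance (pressure-gradient force = Coriolis force):
V_g = (1/(fρ)) |∂P/∂n| = 6.29×10⁻³ / (8.57×10⁻⁵ × 1.17) = 62.8 m/s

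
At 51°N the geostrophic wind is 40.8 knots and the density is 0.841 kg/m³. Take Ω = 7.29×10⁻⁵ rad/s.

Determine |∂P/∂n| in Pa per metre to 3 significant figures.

Coriolis parameter at 51°N:
f = 2Ω sin φ = 2 × 7.29×10⁻⁵ × sin 51° = 1.13×10⁻⁴ s⁻¹
Wind speed in SI: 40.8 knots = 21.0 m/s
Geostrophic balance rearranged: |∂P/∂n| = f ρ V_g
|∂P/∂n| = 1.13×10⁻⁴ × 0.841 × 21.0 = 2.00×10⁻³ Pa/m

2.00×10⁻³ Pa/m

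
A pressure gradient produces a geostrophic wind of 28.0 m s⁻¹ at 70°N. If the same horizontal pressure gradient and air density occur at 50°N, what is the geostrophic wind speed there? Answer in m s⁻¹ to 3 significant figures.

With the same pressure gradient and density, V_g ∝ 1/f ∝ 1/sin φ.
V₂ = V₁ · sin φ₁ / sin φ₂ = 28.0 × sin 70° / sin 50°
V₂ = 28.0 × 0.9397/0.7660 = 34.3 m s⁻¹

34.3 m s⁻¹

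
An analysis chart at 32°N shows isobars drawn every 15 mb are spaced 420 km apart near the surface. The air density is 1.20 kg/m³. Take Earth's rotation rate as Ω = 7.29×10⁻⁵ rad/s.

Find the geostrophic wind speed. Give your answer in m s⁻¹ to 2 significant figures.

39 m s⁻¹

Coriolis parameter at 32°N:
f = 2Ω sin φ = 2 × 7.29×10⁻⁵ × sin 32° = 7.73×10⁻⁵ s⁻¹
Pressure gradient: |∂P/∂n| = 1500 Pa / 420000 m = 3.57×10⁻³ Pa/m
Geostrophic balance (pressure-gradient force = Coriolis force):
V_g = (1/(fρ)) |∂P/∂n| = 3.57×10⁻³ / (7.73×10⁻⁵ × 1.20) = 38.5 m/s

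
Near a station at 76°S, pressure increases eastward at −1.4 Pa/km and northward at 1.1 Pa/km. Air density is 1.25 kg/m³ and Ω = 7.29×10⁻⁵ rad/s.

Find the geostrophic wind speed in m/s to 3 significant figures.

10.1 m/s

Coriolis parameter at 76°S:
f = 2Ω sin φ = 2 × 7.29×10⁻⁵ × sin 76° = 1.41×10⁻⁴ s⁻¹
In the Southern Hemisphere f is negative: f = −1.41×10⁻⁴ s⁻¹.
Component geostrophic relations (x east, y north):
u_g = −(1/(fρ)) ∂P/∂y,  v_g = (1/(fρ)) ∂P/∂x
u_g = −(1.1×10⁻³)/(−1.41×10⁻⁴ × 1.25) = 6.22 m/s;  v_g = (−1.4×10⁻³)/(−1.41×10⁻⁴ × 1.25) = 7.92 m/s
|V_g| = √(u_g² + v_g²) = 10.1 m/s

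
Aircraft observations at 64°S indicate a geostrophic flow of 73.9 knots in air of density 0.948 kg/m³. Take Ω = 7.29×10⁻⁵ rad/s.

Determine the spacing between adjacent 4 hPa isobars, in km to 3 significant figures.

Coriolis parameter at 64°S:
f = 2Ω sin φ = 2 × 7.29×10⁻⁵ × sin 64° = 1.31×10⁻⁴ s⁻¹
Wind speed in SI: 73.9 knots = 38.0 m/s
Geostrophic balance rearranged: |∂P/∂n| = f ρ V_g
|∂P/∂n| = 1.31×10⁻⁴ × 0.948 × 38.0 = 4.72×10⁻³ Pa/m
Isobar spacing: Δn = ΔP/|∂P/∂n| = 400 Pa / 4.72×10⁻³ Pa/m = 84694 m ≈ 84.7 km

84.7 km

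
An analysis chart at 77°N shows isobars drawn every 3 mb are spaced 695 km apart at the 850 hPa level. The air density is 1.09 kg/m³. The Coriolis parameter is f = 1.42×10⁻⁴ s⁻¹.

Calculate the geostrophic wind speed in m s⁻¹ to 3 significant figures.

Pressure gradient: |∂P/∂n| = 300 Pa / 695000 m = 4.32×10⁻⁴ Pa/m
Geostrophic balance (pressure-gradient force = Coriolis force):
V_g = (1/(fρ)) |∂P/∂n| = 4.32×10⁻⁴ / (1.42×10⁻⁴ × 1.09) = 2.79 m/s

2.79 m s⁻¹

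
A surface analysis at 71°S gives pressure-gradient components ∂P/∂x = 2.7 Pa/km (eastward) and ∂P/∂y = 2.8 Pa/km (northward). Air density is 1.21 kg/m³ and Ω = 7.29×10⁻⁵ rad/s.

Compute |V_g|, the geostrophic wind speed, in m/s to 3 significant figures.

23.3 m/s

Coriolis parameter at 71°S:
f = 2Ω sin φ = 2 × 7.29×10⁻⁵ × sin 71° = 1.38×10⁻⁴ s⁻¹
In the Southern Hemisphere f is negative: f = −1.38×10⁻⁴ s⁻¹.
Component geostrophic relations (x east, y north):
u_g = −(1/(fρ)) ∂P/∂y,  v_g = (1/(fρ)) ∂P/∂x
u_g = −(2.8×10⁻³)/(−1.38×10⁻⁴ × 1.21) = 16.8 m/s;  v_g = (2.7×10⁻³)/(−1.38×10⁻⁴ × 1.21) = −16.2 m/s
|V_g| = √(u_g² + v_g²) = 23.3 m/s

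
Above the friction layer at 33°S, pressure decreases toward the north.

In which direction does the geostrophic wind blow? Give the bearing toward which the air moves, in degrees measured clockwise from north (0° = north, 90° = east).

270°

The pressure-gradient force points toward the north (bearing 000°).
Geostrophic balance: in the Southern Hemisphere the Coriolis force deflects motion to the left, so the geostrophic wind blows 90° to the left of the pressure-gradient force (low pressure on the right).
Rotating 000° by 90° counterclockwise gives 270° — the wind blows toward the west.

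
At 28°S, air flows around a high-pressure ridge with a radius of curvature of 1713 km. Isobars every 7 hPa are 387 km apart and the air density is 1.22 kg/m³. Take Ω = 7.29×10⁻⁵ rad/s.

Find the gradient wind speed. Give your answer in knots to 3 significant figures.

Coriolis parameter at 28°S:
f = 2Ω sin φ = 2 × 7.29×10⁻⁵ × sin 28° = 6.84×10⁻⁵ s⁻¹
Pressure gradient: |∂P/∂n| = 700 Pa / 387000 m = 1.81×10⁻³ Pa/m
Geostrophic speed: V_g = |∂P/∂n|/(fρ) = 1.81×10⁻³/(6.84×10⁻⁵ × 1.22) = 21.7 m/s
Around a high, pressure-gradient force acts outward with centrifugal, so Coriolis balances both:
fV = (1/ρ)|∂P/∂n| + V²/R  →  V² − fR·V + fR·V_g = 0
With fR = 6.84×10⁻⁵ × 1713×10³ m = 117 m/s:
V = [fR − √((fR)² − 4 fR V_g)]/2 = [117 − √(117² − 4×117×21.7)]/2 = 28.7 m/s
Supergeostrophic (V > V_g = 21.7 m/s), as expected around a high.
Converting: 28.7 m/s × 1.944 = 55.7 knots

55.7 knots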